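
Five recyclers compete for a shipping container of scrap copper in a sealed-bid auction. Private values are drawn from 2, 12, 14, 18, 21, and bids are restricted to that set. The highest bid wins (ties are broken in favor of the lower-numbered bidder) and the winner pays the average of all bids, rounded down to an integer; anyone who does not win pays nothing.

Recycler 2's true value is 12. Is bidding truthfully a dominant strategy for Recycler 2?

Consider the case where Recycler 1 bids 2, Recycler 3 bids 2, Recycler 4 bids 2 and Recycler 5 bids 14.
Truthful bid 12: loses, pays 0, utility 0.
Bid 14 instead: wins, pays 6, utility 12 - 6 = 6.
Since 6 > 0, bidding 14 is strictly better here, so truthful bidding is not dominant.

No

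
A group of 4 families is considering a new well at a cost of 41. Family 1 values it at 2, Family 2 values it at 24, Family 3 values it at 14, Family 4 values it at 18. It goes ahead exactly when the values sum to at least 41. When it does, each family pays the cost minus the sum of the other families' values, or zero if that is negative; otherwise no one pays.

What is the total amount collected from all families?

Total value 58 ≥ cost 41, so it is built.
Family 1: others sum to 56; max(0, 41 - 56) = 0.
Family 2: others sum to 34; max(0, 41 - 34) = 7.
Family 3: others sum to 44; max(0, 41 - 44) = 0.
Family 4: others sum to 40; max(0, 41 - 40) = 1.
Total collected = 0 + 7 + 0 + 1 = 8.

8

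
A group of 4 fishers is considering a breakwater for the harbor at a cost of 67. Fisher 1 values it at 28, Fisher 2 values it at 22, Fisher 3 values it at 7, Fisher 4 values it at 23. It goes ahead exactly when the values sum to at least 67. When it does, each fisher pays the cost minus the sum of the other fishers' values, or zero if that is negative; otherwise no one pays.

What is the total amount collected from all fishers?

34

Total value 80 ≥ cost 67, so it is built.
Fisher 1: others sum to 52; max(0, 67 - 52) = 15.
Fisher 2: others sum to 58; max(0, 67 - 58) = 9.
Fisher 3: others sum to 73; max(0, 67 - 73) = 0.
Fisher 4: others sum to 57; max(0, 67 - 57) = 10.
Total collected = 15 + 9 + 0 + 10 = 34.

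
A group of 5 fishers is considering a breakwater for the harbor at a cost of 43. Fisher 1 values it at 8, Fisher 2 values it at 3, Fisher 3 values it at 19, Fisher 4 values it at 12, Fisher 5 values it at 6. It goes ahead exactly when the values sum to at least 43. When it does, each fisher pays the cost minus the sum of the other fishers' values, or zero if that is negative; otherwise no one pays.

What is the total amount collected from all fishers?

25

Total value 48 ≥ cost 43, so it is built.
Fisher 1: others sum to 40; max(0, 43 - 40) = 3.
Fisher 2: others sum to 45; max(0, 43 - 45) = 0.
Fisher 3: others sum to 29; max(0, 43 - 29) = 14.
Fisher 4: others sum to 36; max(0, 43 - 36) = 7.
Fisher 5: others sum to 42; max(0, 43 - 42) = 1.
Total collected = 3 + 0 + 14 + 7 + 1 = 25.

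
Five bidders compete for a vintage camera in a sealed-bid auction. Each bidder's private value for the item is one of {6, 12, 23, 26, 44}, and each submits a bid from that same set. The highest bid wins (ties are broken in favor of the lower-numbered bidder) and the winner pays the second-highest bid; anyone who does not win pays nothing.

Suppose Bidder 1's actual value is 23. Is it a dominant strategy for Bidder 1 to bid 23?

Check each profile of the others' bids and compare truth against every alternative bid.
Others bid (6, 6, 6, 6): truth gives 17, best alternative gives 17.
Others bid (6, 6, 6, 12): truth gives 11, best alternative gives 11.
Others bid (6, 6, 12, 6): truth gives 11, best alternative gives 11.
Others bid (6, 6, 12, 12): truth gives 11, best alternative gives 11.
Others bid (6, 12, 6, 6): truth gives 11, best alternative gives 11.
Others bid (6, 12, 6, 12): truth gives 11, best alternative gives 11.
(Remaining 619 profiles checked similarly; truth is weakly best in each.)
In every case the truthful bid is at least as good as any alternative, so it is a dominant strategy.

Yes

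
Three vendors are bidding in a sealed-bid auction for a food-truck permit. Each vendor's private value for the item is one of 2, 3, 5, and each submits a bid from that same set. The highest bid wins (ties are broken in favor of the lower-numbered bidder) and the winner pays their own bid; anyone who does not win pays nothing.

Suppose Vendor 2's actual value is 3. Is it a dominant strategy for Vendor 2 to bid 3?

Yes

Check each profile of the others' bids and compare truth against every alternative bid.
Others bid (2, 2): truth gives 0, best alternative gives 0.
Others bid (2, 3): truth gives 0, best alternative gives 0.
Others bid (2, 5): truth gives 0, best alternative gives 0.
Others bid (3, 2): truth gives 0, best alternative gives 0.
Others bid (3, 3): truth gives 0, best alternative gives 0.
Others bid (3, 5): truth gives 0, best alternative gives 0.
(Remaining 3 profiles checked similarly; truth is weakly best in each.)
In every case the truthful bid is at least as good as any alternative, so it is a dominant strategy.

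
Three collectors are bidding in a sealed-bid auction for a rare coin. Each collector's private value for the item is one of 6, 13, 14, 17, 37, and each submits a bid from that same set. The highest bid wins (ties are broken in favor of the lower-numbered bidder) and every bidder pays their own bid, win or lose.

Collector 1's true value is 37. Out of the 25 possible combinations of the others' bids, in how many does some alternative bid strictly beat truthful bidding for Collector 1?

16

Others bid (6, 6): truth gives 0; bid 6 gives 31 > 0. Violating.
Others bid (6, 13): truth gives 0; bid 13 gives 24 > 0. Violating.
Others bid (6, 14): truth gives 0; bid 14 gives 23 > 0. Violating.
Others bid (6, 17): truth gives 0; bid 17 gives 20 > 0. Violating.
Others bid (6, 37): truth gives 0; no alternative beats it.
Others bid (13, 37): truth gives 0; no alternative beats it.
(Checking all 25 profiles: 16 have a profitable deviation, 9 do not.)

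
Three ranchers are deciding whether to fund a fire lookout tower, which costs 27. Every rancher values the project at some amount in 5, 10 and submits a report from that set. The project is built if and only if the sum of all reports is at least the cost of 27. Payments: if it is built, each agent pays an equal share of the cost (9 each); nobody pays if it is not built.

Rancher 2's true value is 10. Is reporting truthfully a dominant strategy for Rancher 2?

Yes

Check each profile of the others' reports and compare truth against every alternative report.
Others report (10, 10): truth gives 1, best alternative gives 0.
Others report (5, 5): truth gives 0, best alternative gives 0.
Others report (5, 10): truth gives 0, best alternative gives 0.
Others report (10, 5): truth gives 0, best alternative gives 0.
In every case the truthful report is at least as good as any alternative, so it is a dominant strategy.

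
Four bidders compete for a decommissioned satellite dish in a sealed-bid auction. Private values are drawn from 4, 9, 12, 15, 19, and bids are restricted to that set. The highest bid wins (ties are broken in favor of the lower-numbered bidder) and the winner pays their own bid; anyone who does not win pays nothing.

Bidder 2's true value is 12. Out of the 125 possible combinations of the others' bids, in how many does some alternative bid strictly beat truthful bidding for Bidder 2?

Others bid (4, 4, 4): truth gives 0; bid 9 gives 3 > 0. Violating.
Others bid (4, 4, 9): truth gives 0; bid 9 gives 3 > 0. Violating.
Others bid (4, 9, 4): truth gives 0; bid 9 gives 3 > 0. Violating.
Others bid (4, 9, 9): truth gives 0; bid 9 gives 3 > 0. Violating.
Others bid (4, 4, 12): truth gives 0; no alternative beats it.
Others bid (4, 4, 15): truth gives 0; no alternative beats it.
(Checking all 125 profiles: 4 have a profitable deviation, 121 do not.)

4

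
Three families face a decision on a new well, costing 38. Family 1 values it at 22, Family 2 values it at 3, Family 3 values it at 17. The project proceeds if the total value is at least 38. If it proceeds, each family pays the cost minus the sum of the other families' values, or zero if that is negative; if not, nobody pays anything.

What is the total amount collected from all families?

Total value 42 ≥ cost 38, so it is built.
Family 1: others sum to 20; max(0, 38 - 20) = 18.
Family 2: others sum to 39; max(0, 38 - 39) = 0.
Family 3: others sum to 25; max(0, 38 - 25) = 13.
Total collected = 18 + 0 + 13 = 31.

31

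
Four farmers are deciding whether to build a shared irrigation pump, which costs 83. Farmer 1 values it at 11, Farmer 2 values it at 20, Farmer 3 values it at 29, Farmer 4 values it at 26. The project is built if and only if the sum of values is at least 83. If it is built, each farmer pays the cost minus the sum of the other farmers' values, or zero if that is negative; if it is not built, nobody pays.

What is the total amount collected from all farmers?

74

Total value 86 ≥ cost 83, so it is built.
Farmer 1: others sum to 75; max(0, 83 - 75) = 8.
Farmer 2: others sum to 66; max(0, 83 - 66) = 17.
Farmer 3: others sum to 57; max(0, 83 - 57) = 26.
Farmer 4: others sum to 60; max(0, 83 - 60) = 23.
Total collected = 8 + 17 + 26 + 23 = 74.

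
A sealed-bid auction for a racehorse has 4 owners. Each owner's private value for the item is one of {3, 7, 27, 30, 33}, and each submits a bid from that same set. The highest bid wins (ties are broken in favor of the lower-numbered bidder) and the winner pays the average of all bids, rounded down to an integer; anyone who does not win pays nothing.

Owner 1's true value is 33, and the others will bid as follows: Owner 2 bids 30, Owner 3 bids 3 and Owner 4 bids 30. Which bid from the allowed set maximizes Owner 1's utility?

30

Bid 3: loses, pays 0, utility 0.
Bid 7: loses, pays 0, utility 0.
Bid 27: loses, pays 0, utility 0.
Bid 30: wins, pays 23, utility 33 - 23 = 10.
Bid 33: wins, pays 24, utility 33 - 24 = 9.
The best choice is 30 with utility 10.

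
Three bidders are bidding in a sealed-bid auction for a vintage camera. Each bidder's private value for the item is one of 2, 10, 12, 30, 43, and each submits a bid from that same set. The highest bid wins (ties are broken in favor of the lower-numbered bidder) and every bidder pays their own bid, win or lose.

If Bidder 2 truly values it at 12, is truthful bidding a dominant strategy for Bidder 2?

Consider the case where Bidder 1 bids 2 and Bidder 3 bids 2.
Truthful bid 12: wins, pays 12, utility 12 - 12 = 0.
Bid 10 instead: wins, pays 10, utility 12 - 10 = 2.
Since 2 > 0, bidding 10 is strictly better here, so truthful bidding is not dominant.

No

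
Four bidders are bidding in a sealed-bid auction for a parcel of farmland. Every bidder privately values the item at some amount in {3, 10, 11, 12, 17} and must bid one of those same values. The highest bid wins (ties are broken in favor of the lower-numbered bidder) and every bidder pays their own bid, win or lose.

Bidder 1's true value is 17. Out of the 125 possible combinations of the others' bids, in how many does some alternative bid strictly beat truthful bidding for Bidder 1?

64

Others bid (3, 3, 3): truth gives 0; bid 3 gives 14 > 0. Violating.
Others bid (3, 3, 10): truth gives 0; bid 10 gives 7 > 0. Violating.
Others bid (3, 3, 11): truth gives 0; bid 11 gives 6 > 0. Violating.
Others bid (3, 3, 12): truth gives 0; bid 12 gives 5 > 0. Violating.
Others bid (3, 3, 17): truth gives 0; no alternative beats it.
Others bid (3, 10, 17): truth gives 0; no alternative beats it.
(Checking all 125 profiles: 64 have a profitable deviation, 61 do not.)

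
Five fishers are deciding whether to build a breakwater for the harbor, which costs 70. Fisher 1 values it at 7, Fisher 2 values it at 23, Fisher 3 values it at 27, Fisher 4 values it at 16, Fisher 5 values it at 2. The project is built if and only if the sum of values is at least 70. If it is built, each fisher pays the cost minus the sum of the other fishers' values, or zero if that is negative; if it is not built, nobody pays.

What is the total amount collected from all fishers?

Total value 75 ≥ cost 70, so it is built.
Fisher 1: others sum to 68; max(0, 70 - 68) = 2.
Fisher 2: others sum to 52; max(0, 70 - 52) = 18.
Fisher 3: others sum to 48; max(0, 70 - 48) = 22.
Fisher 4: others sum to 59; max(0, 70 - 59) = 11.
Fisher 5: others sum to 73; max(0, 70 - 73) = 0.
Total collected = 2 + 18 + 22 + 11 + 0 = 53.

53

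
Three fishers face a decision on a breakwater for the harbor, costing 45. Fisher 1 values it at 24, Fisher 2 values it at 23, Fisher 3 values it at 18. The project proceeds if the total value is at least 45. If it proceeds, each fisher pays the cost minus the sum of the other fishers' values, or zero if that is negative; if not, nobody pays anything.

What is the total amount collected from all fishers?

7

Total value 65 ≥ cost 45, so it is built.
Fisher 1: others sum to 41; max(0, 45 - 41) = 4.
Fisher 2: others sum to 42; max(0, 45 - 42) = 3.
Fisher 3: others sum to 47; max(0, 45 - 47) = 0.
Total collected = 4 + 3 + 0 = 7.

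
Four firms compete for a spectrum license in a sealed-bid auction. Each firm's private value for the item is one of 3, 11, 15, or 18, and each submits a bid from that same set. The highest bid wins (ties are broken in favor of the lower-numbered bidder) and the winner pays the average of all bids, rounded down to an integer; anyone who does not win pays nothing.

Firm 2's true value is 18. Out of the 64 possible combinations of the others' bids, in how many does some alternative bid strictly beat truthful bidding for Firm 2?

4

Others bid (3, 3, 3): truth gives 12; bid 11 gives 13 > 12. Violating.
Others bid (3, 3, 11): truth gives 10; bid 11 gives 11 > 10. Violating.
Others bid (3, 11, 3): truth gives 10; bid 11 gives 11 > 10. Violating.
Others bid (3, 11, 11): truth gives 8; bid 11 gives 9 > 8. Violating.
Others bid (3, 3, 15): truth gives 9; no alternative beats it.
Others bid (3, 3, 18): truth gives 8; no alternative beats it.
(Checking all 64 profiles: 4 have a profitable deviation, 60 do not.)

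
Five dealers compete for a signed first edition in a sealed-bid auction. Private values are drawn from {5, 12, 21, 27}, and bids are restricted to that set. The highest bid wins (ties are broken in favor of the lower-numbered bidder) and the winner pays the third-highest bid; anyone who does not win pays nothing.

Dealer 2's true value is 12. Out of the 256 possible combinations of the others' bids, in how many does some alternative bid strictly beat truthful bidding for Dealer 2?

8

Others bid (5, 5, 5, 21): truth gives 0; bid 21 gives 7 > 0. Violating.
Others bid (5, 5, 5, 27): truth gives 0; bid 27 gives 7 > 0. Violating.
Others bid (5, 5, 21, 5): truth gives 0; bid 21 gives 7 > 0. Violating.
Others bid (5, 5, 27, 5): truth gives 0; bid 27 gives 7 > 0. Violating.
Others bid (5, 5, 5, 5): truth gives 7; no alternative beats it.
Others bid (5, 5, 5, 12): truth gives 7; no alternative beats it.
(Checking all 256 profiles: 8 have a profitable deviation, 248 do not.)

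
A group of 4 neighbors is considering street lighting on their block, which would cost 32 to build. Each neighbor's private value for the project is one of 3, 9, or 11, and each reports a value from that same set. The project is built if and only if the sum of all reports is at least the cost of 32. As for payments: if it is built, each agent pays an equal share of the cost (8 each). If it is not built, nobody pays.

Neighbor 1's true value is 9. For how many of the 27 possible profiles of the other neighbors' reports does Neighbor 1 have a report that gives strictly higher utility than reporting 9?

3

Others report (3, 9, 9): truth gives 0; report 11 gives 1 > 0. Violating.
Others report (9, 3, 9): truth gives 0; report 11 gives 1 > 0. Violating.
Others report (9, 9, 3): truth gives 0; report 11 gives 1 > 0. Violating.
Others report (3, 3, 3): truth gives 0; no alternative beats it.
Others report (3, 3, 9): truth gives 0; no alternative beats it.
(Checking all 27 profiles: 3 have a profitable deviation, 24 do not.)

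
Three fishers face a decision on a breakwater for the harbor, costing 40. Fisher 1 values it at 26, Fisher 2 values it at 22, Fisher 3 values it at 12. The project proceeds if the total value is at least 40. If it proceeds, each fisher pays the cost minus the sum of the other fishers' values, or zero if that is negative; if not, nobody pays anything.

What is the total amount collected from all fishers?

Total value 60 ≥ cost 40, so it is built.
Fisher 1: others sum to 34; max(0, 40 - 34) = 6.
Fisher 2: others sum to 38; max(0, 40 - 38) = 2.
Fisher 3: others sum to 48; max(0, 40 - 48) = 0.
Total collected = 6 + 2 + 0 = 8.

8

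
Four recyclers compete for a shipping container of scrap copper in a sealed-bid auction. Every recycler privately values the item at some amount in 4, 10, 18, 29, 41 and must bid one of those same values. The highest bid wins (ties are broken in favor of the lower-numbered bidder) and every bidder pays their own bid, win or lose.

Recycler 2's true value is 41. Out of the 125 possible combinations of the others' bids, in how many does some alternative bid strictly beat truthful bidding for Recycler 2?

Others bid (4, 4, 4): truth gives 0; bid 10 gives 31 > 0. Violating.
Others bid (4, 4, 10): truth gives 0; bid 10 gives 31 > 0. Violating.
Others bid (4, 4, 18): truth gives 0; bid 18 gives 23 > 0. Violating.
Others bid (4, 4, 29): truth gives 0; bid 29 gives 12 > 0. Violating.
Others bid (4, 4, 41): truth gives 0; no alternative beats it.
Others bid (4, 10, 41): truth gives 0; no alternative beats it.
(Checking all 125 profiles: 73 have a profitable deviation, 52 do not.)

73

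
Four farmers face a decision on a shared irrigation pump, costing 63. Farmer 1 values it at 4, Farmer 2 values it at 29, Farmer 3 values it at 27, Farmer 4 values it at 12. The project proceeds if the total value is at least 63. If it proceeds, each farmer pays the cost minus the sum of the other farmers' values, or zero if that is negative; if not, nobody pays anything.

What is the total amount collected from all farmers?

Total value 72 ≥ cost 63, so it is built.
Farmer 1: others sum to 68; max(0, 63 - 68) = 0.
Farmer 2: others sum to 43; max(0, 63 - 43) = 20.
Farmer 3: others sum to 45; max(0, 63 - 45) = 18.
Farmer 4: others sum to 60; max(0, 63 - 60) = 3.
Total collected = 0 + 20 + 18 + 3 = 41.

41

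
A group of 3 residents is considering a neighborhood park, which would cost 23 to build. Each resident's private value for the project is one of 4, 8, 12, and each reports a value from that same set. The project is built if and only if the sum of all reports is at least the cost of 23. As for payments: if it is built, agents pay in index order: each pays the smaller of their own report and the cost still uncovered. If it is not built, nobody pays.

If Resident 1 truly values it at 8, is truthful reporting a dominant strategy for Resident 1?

Consider the case where Resident 2 reports 8 and Resident 3 reports 12.
Truthful report 8: project built, pays 8, utility 8 - 8 = 0.
Report 4 instead: project built, pays 4, utility 8 - 4 = 4.
Since 4 > 0, reporting 4 is strictly better here, so truthful reporting is not dominant.

No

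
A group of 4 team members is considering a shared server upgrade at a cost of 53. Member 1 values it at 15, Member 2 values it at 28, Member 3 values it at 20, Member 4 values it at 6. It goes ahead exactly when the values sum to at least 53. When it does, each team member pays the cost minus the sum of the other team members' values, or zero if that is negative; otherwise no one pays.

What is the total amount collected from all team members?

Total value 69 ≥ cost 53, so it is built.
Member 1: others sum to 54; max(0, 53 - 54) = 0.
Member 2: others sum to 41; max(0, 53 - 41) = 12.
Member 3: others sum to 49; max(0, 53 - 49) = 4.
Member 4: others sum to 63; max(0, 53 - 63) = 0.
Total collected = 0 + 12 + 4 + 0 = 16.

16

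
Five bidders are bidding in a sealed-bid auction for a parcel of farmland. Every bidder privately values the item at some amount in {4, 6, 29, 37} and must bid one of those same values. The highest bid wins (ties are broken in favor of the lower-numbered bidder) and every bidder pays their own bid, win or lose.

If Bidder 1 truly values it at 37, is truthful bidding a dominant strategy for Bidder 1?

Consider the case where Bidder 2 bids 4, Bidder 3 bids 4, Bidder 4 bids 4 and Bidder 5 bids 4.
Truthful bid 37: wins, pays 37, utility 37 - 37 = 0.
Bid 4 instead: wins, pays 4, utility 37 - 4 = 33.
Since 33 > 0, bidding 4 is strictly better here, so truthful bidding is not dominant.

No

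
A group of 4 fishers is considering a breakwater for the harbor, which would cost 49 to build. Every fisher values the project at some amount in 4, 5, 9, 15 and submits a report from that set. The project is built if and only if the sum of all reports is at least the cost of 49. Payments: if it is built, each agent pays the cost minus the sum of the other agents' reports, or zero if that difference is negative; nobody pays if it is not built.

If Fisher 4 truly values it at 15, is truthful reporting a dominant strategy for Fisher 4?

Check each profile of the others' reports and compare truth against every alternative report.
Others report (9, 15, 15): truth gives 5, best alternative gives 0.
Others report (15, 9, 15): truth gives 5, best alternative gives 0.
Others report (15, 15, 9): truth gives 5, best alternative gives 0.
Others report (5, 15, 15): truth gives 1, best alternative gives 0.
Others report (15, 5, 15): truth gives 1, best alternative gives 0.
Others report (15, 15, 5): truth gives 1, best alternative gives 0.
(Remaining 58 profiles checked similarly; truth is weakly best in each.)
In every case the truthful report is at least as good as any alternative, so it is a dominant strategy.

Yes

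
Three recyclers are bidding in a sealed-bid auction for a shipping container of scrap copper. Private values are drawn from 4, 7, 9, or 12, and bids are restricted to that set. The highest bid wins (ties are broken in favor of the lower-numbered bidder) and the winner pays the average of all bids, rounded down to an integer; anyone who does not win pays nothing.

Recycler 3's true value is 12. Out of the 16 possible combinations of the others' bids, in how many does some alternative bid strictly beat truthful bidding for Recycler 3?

4

Others bid (4, 4): truth gives 6; bid 7 gives 7 > 6. Violating.
Others bid (4, 7): truth gives 5; bid 9 gives 6 > 5. Violating.
Others bid (7, 4): truth gives 5; bid 9 gives 6 > 5. Violating.
Others bid (7, 7): truth gives 4; bid 9 gives 5 > 4. Violating.
Others bid (4, 9): truth gives 4; no alternative beats it.
Others bid (4, 12): truth gives 0; no alternative beats it.
(Checking all 16 profiles: 4 have a profitable deviation, 12 do not.)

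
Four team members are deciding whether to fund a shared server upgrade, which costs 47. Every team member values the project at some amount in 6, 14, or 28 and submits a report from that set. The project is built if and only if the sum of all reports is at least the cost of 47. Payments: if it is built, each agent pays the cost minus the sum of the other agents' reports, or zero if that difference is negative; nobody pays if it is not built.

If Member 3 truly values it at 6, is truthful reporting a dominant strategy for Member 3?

Check each profile of the others' reports and compare truth against every alternative report.
Others report (6, 14, 14): truth gives 0, best alternative gives -7.
Others report (14, 6, 14): truth gives 0, best alternative gives -7.
Others report (14, 14, 6): truth gives 0, best alternative gives -7.
Others report (6, 6, 28): truth gives 0, best alternative gives -1.
Others report (6, 28, 6): truth gives 0, best alternative gives -1.
Others report (28, 6, 6): truth gives 0, best alternative gives -1.
(Remaining 21 profiles checked similarly; truth is weakly best in each.)
In every case the truthful report is at least as good as any alternative, so it is a dominant strategy.

Yes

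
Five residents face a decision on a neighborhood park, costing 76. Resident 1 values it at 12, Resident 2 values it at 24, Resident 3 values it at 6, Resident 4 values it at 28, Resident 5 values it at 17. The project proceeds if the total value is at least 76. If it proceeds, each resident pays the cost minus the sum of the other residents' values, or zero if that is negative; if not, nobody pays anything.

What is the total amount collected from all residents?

Total value 87 ≥ cost 76, so it is built.
Resident 1: others sum to 75; max(0, 76 - 75) = 1.
Resident 2: others sum to 63; max(0, 76 - 63) = 13.
Resident 3: others sum to 81; max(0, 76 - 81) = 0.
Resident 4: others sum to 59; max(0, 76 - 59) = 17.
Resident 5: others sum to 70; max(0, 76 - 70) = 6.
Total collected = 1 + 13 + 0 + 17 + 6 = 37.

37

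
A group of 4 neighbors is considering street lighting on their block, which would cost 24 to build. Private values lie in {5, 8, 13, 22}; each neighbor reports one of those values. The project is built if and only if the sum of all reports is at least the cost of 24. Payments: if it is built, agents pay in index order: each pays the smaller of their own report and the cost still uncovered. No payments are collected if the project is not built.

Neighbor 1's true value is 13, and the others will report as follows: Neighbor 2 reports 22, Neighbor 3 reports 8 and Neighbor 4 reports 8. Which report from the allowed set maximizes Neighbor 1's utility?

Report 5: project built, pays 5, utility 13 - 5 = 8.
Report 8: project built, pays 8, utility 13 - 8 = 5.
Report 13: project built, pays 13, utility 13 - 13 = 0.
Report 22: project built, pays 22, utility 13 - 22 = -9.
The best choice is 5 with utility 8.

5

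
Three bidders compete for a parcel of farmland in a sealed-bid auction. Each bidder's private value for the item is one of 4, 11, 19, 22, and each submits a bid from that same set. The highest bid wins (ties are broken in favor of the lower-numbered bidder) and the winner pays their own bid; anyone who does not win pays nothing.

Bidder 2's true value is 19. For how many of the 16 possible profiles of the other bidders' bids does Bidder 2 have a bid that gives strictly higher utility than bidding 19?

Others bid (4, 4): truth gives 0; bid 11 gives 8 > 0. Violating.
Others bid (4, 11): truth gives 0; bid 11 gives 8 > 0. Violating.
Others bid (4, 19): truth gives 0; no alternative beats it.
Others bid (4, 22): truth gives 0; no alternative beats it.
(Checking all 16 profiles: 2 have a profitable deviation, 14 do not.)

2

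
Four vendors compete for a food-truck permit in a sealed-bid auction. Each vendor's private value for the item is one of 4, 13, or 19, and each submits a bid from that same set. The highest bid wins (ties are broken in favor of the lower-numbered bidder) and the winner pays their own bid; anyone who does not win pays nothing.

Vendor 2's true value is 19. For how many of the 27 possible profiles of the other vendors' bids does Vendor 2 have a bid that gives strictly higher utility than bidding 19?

4

Others bid (4, 4, 4): truth gives 0; bid 13 gives 6 > 0. Violating.
Others bid (4, 4, 13): truth gives 0; bid 13 gives 6 > 0. Violating.
Others bid (4, 13, 4): truth gives 0; bid 13 gives 6 > 0. Violating.
Others bid (4, 13, 13): truth gives 0; bid 13 gives 6 > 0. Violating.
Others bid (4, 4, 19): truth gives 0; no alternative beats it.
Others bid (4, 13, 19): truth gives 0; no alternative beats it.
(Checking all 27 profiles: 4 have a profitable deviation, 23 do not.)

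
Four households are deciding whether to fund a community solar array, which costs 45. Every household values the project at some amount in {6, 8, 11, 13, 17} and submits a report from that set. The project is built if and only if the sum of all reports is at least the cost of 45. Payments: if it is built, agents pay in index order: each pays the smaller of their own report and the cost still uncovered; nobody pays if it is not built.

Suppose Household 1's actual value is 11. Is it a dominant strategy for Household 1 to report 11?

Consider the case where Household 2 reports 6, Household 3 reports 17 and Household 4 reports 17.
Truthful report 11: project built, pays 11, utility 11 - 11 = 0.
Report 6 instead: project built, pays 6, utility 11 - 6 = 5.
Since 5 > 0, reporting 6 is strictly better here, so truthful reporting is not dominant.

No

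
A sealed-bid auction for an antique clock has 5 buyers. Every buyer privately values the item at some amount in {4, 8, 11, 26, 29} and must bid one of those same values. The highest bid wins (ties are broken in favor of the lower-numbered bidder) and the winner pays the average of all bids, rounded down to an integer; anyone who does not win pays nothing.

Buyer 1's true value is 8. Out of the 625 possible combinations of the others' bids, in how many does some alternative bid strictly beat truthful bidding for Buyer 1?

16

Others bid (4, 4, 4, 11): truth gives 0; bid 11 gives 2 > 0. Violating.
Others bid (4, 4, 8, 11): truth gives 0; bid 11 gives 1 > 0. Violating.
Others bid (4, 4, 11, 4): truth gives 0; bid 11 gives 2 > 0. Violating.
Others bid (4, 4, 11, 8): truth gives 0; bid 11 gives 1 > 0. Violating.
Others bid (4, 4, 4, 4): truth gives 4; no alternative beats it.
Others bid (4, 4, 4, 8): truth gives 3; no alternative beats it.
(Checking all 625 profiles: 16 have a profitable deviation, 609 do not.)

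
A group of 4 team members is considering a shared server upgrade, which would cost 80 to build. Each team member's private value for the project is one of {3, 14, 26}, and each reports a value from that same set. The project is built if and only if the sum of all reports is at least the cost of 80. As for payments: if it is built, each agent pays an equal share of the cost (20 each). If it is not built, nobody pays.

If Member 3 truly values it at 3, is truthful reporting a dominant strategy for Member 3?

Check each profile of the others' reports and compare truth against every alternative report.
Others report (14, 26, 26): truth gives 0, best alternative gives -17.
Others report (26, 14, 26): truth gives 0, best alternative gives -17.
Others report (26, 26, 14): truth gives 0, best alternative gives -17.
Others report (26, 26, 26): truth gives -17, best alternative gives -17.
Others report (3, 3, 3): truth gives 0, best alternative gives 0.
Others report (3, 3, 14): truth gives 0, best alternative gives 0.
(Remaining 21 profiles checked similarly; truth is weakly best in each.)
In every case the truthful report is at least as good as any alternative, so it is a dominant strategy.

Yes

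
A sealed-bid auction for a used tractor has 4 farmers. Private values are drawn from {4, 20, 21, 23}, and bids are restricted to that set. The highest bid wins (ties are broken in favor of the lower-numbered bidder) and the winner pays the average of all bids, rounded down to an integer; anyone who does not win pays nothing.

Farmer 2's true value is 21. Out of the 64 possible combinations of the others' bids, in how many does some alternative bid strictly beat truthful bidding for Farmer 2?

Others bid (4, 4, 23): truth gives 0; bid 23 gives 8 > 0. Violating.
Others bid (4, 20, 23): truth gives 0; bid 23 gives 4 > 0. Violating.
Others bid (4, 21, 23): truth gives 0; bid 23 gives 4 > 0. Violating.
Others bid (4, 23, 4): truth gives 0; bid 23 gives 8 > 0. Violating.
Others bid (4, 4, 4): truth gives 13; no alternative beats it.
Others bid (4, 4, 20): truth gives 9; no alternative beats it.
(Checking all 64 profiles: 16 have a profitable deviation, 48 do not.)

16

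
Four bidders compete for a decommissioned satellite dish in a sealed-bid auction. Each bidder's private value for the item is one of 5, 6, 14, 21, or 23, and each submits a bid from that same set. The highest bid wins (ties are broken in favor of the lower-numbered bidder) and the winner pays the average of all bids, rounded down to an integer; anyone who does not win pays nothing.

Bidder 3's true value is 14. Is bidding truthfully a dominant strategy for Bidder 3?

No

Consider the case where Bidder 1 bids 5, Bidder 2 bids 5 and Bidder 4 bids 5.
Truthful bid 14: wins, pays 7, utility 14 - 7 = 7.
Bid 6 instead: wins, pays 5, utility 14 - 5 = 9.
Since 9 > 7, bidding 6 is strictly better here, so truthful bidding is not dominant.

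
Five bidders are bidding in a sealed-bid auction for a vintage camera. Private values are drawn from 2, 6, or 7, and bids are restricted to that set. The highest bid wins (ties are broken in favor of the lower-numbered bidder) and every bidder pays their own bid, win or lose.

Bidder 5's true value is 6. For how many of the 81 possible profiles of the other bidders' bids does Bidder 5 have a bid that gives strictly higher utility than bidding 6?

80

Others bid (2, 2, 2, 6): truth gives -6; bid 7 gives -1 > -6. Violating.
Others bid (2, 2, 2, 7): truth gives -6; bid 2 gives -2 > -6. Violating.
Others bid (2, 2, 6, 2): truth gives -6; bid 7 gives -1 > -6. Violating.
Others bid (2, 2, 6, 6): truth gives -6; bid 7 gives -1 > -6. Violating.
Others bid (2, 2, 2, 2): truth gives 0; no alternative beats it.
(Checking all 81 profiles: 80 have a profitable deviation, 1 does not.)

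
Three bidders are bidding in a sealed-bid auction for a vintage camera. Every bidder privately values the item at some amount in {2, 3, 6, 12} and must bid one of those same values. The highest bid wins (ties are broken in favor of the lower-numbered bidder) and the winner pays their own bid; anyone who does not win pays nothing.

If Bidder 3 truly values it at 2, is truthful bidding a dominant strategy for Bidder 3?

Check each profile of the others' bids and compare truth against every alternative bid.
Others bid (2, 2): truth gives 0, best alternative gives -1.
Others bid (2, 3): truth gives 0, best alternative gives 0.
Others bid (2, 6): truth gives 0, best alternative gives 0.
Others bid (2, 12): truth gives 0, best alternative gives 0.
Others bid (3, 2): truth gives 0, best alternative gives 0.
Others bid (3, 3): truth gives 0, best alternative gives 0.
(Remaining 10 profiles checked similarly; truth is weakly best in each.)
In every case the truthful bid is at least as good as any alternative, so it is a dominant strategy.

Yes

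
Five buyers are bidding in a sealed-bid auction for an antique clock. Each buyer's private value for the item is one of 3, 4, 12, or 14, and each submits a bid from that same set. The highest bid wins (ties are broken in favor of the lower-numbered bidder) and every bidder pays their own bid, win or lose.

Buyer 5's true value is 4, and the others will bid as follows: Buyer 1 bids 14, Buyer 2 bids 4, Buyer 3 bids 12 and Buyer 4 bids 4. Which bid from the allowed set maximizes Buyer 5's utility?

Bid 3: loses but pays 3, utility -3.
Bid 4: loses but pays 4, utility -4.
Bid 12: loses but pays 12, utility -12.
Bid 14: loses but pays 14, utility -14.
The best choice is 3 with utility -3.

3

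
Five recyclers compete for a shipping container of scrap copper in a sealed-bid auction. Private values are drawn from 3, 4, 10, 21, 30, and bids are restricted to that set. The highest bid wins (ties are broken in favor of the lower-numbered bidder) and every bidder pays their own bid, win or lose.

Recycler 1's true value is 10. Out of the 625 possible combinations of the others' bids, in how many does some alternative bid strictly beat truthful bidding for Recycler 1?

Others bid (3, 3, 3, 3): truth gives 0; bid 3 gives 7 > 0. Violating.
Others bid (3, 3, 3, 4): truth gives 0; bid 4 gives 6 > 0. Violating.
Others bid (3, 3, 3, 21): truth gives -10; bid 3 gives -3 > -10. Violating.
Others bid (3, 3, 3, 30): truth gives -10; bid 3 gives -3 > -10. Violating.
Others bid (3, 3, 3, 10): truth gives 0; no alternative beats it.
Others bid (3, 3, 4, 10): truth gives 0; no alternative beats it.
(Checking all 625 profiles: 560 have a profitable deviation, 65 do not.)

560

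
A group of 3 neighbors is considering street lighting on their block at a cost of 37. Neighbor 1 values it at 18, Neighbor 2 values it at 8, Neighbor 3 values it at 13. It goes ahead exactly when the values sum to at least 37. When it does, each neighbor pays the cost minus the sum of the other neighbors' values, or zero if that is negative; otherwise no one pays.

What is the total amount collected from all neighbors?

Total value 39 ≥ cost 37, so it is built.
Neighbor 1: others sum to 21; max(0, 37 - 21) = 16.
Neighbor 2: others sum to 31; max(0, 37 - 31) = 6.
Neighbor 3: others sum to 26; max(0, 37 - 26) = 11.
Total collected = 16 + 6 + 11 = 33.

33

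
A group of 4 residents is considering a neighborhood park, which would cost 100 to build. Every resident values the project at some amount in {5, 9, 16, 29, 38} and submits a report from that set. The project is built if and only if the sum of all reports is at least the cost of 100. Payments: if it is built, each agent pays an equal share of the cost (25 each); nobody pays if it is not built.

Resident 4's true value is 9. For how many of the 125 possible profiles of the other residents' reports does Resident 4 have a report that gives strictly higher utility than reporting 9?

3

Others report (16, 38, 38): truth gives -16; report 5 gives 0 > -16. Violating.
Others report (38, 16, 38): truth gives -16; report 5 gives 0 > -16. Violating.
Others report (38, 38, 16): truth gives -16; report 5 gives 0 > -16. Violating.
Others report (5, 5, 5): truth gives 0; no alternative beats it.
Others report (5, 5, 9): truth gives 0; no alternative beats it.
(Checking all 125 profiles: 3 have a profitable deviation, 122 do not.)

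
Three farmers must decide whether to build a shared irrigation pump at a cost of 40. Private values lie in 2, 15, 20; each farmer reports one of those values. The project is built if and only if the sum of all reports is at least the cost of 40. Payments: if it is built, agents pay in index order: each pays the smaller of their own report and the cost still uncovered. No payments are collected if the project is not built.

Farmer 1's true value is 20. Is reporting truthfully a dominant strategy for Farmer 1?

Consider the case where Farmer 2 reports 15 and Farmer 3 reports 15.
Truthful report 20: project built, pays 20, utility 20 - 20 = 0.
Report 15 instead: project built, pays 15, utility 20 - 15 = 5.
Since 5 > 0, reporting 15 is strictly better here, so truthful reporting is not dominant.

No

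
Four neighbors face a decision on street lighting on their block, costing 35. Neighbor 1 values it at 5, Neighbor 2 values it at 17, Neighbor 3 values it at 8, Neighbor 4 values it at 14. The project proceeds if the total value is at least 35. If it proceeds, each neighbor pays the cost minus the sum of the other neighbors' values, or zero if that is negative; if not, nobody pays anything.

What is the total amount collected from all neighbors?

Total value 44 ≥ cost 35, so it is built.
Neighbor 1: others sum to 39; max(0, 35 - 39) = 0.
Neighbor 2: others sum to 27; max(0, 35 - 27) = 8.
Neighbor 3: others sum to 36; max(0, 35 - 36) = 0.
Neighbor 4: others sum to 30; max(0, 35 - 30) = 5.
Total collected = 0 + 8 + 0 + 5 = 13.

13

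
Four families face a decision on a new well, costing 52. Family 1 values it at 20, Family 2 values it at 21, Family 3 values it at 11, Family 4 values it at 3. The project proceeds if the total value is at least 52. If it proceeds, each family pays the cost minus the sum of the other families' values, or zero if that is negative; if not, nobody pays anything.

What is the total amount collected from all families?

Total value 55 ≥ cost 52, so it is built.
Family 1: others sum to 35; max(0, 52 - 35) = 17.
Family 2: others sum to 34; max(0, 52 - 34) = 18.
Family 3: others sum to 44; max(0, 52 - 44) = 8.
Family 4: others sum to 52; max(0, 52 - 52) = 0.
Total collected = 17 + 18 + 8 + 0 = 43.

43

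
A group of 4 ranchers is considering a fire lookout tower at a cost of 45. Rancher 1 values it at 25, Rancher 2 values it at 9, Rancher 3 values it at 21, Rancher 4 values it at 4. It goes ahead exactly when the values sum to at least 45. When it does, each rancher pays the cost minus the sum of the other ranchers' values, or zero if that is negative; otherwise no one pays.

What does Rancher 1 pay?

Total value 59 ≥ cost 45, so the project is built.
The other ranchers' values sum to 34.
Cost minus that sum is 45 - 34 = 11.

11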